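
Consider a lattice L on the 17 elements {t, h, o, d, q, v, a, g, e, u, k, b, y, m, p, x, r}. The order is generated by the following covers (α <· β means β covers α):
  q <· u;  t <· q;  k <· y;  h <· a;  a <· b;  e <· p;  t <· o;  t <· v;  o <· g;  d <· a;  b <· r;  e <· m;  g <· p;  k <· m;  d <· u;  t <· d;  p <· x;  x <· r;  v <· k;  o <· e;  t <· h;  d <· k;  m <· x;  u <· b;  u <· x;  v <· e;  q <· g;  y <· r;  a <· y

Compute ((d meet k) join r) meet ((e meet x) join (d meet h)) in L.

d ∧ k = d
d ∨ r = r
e ∧ x = e
d ∧ h = t
e ∨ t = e
r ∧ e = e

e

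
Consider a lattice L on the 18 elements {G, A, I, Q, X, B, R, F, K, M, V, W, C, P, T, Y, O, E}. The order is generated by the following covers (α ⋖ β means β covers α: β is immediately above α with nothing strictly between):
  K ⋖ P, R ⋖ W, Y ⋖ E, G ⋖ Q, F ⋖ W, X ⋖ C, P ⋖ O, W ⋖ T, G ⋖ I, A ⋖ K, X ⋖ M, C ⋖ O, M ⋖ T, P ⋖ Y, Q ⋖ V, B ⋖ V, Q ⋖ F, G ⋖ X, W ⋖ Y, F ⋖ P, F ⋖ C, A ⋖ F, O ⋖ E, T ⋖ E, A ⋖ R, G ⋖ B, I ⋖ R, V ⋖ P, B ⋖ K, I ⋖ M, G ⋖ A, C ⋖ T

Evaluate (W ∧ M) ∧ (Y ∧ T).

I

W ∧ M = I
Y ∧ T = W
I ∧ W = I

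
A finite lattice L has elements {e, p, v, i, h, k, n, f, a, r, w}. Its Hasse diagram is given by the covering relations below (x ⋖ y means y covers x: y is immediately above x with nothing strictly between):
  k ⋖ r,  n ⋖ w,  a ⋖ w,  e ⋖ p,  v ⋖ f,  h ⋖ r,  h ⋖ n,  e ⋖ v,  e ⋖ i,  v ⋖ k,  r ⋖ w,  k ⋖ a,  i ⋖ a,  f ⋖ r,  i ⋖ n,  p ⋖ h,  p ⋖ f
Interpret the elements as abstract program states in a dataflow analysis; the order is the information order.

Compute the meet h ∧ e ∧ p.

e

Common lower bounds of {h, e, p}: e.
The greatest among these is e.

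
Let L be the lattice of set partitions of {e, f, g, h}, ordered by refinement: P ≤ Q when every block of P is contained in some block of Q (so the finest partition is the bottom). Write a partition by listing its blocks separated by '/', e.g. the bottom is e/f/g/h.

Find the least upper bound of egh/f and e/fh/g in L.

efgh

The join of egh/f and e/fh/g merges any blocks that overlap across the partitions, giving efgh.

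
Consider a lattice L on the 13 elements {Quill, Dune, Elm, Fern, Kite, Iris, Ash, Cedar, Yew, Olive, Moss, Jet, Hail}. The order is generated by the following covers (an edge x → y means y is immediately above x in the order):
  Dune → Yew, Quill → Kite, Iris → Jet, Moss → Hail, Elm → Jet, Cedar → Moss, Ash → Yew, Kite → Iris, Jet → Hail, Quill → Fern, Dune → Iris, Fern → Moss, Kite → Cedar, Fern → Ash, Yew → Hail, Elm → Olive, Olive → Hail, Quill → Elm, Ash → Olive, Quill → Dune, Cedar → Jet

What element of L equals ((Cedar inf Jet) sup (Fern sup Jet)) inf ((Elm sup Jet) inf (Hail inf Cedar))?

Cedar ∧ Jet = Cedar
Fern ∨ Jet = Hail
Cedar ∨ Hail = Hail
Elm ∨ Jet = Jet
Hail ∧ Cedar = Cedar
Jet ∧ Cedar = Cedar
Hail ∧ Cedar = Cedar

Cedar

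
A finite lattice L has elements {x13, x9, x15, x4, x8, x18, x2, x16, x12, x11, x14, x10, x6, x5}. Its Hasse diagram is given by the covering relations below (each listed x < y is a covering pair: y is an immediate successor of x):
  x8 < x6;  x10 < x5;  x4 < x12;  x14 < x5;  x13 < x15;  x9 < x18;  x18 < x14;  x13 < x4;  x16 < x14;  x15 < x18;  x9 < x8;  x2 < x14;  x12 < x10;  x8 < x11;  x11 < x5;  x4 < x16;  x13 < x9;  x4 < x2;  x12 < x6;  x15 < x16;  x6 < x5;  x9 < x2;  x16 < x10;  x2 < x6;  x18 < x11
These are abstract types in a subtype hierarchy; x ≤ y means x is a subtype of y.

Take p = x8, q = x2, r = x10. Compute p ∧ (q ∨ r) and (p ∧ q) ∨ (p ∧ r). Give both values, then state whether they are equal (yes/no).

x8; x9; no

q ∨ r = x5, so p ∧ (q ∨ r) = x8 ∧ x5 = x8.
p ∧ q = x9 and p ∧ r = x13, so (p ∧ q) ∨ (p ∧ r) = x9 ∨ x13 = x9.
Equal: no.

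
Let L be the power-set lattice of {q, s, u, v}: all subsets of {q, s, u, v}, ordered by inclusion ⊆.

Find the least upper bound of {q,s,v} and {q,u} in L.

Common upper bounds of {{q,s,v}, {q,u}}: {q,s,u,v}.
The least among these is {q,s,u,v}.

{q,s,u,v}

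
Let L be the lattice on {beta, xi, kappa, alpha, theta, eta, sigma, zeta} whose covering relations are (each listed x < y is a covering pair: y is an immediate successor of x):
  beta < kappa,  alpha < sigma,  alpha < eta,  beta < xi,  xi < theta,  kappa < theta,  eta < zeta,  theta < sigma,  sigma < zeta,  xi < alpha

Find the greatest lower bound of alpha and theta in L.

Common lower bounds of {alpha, theta}: beta, xi.
The greatest among these is xi.

xi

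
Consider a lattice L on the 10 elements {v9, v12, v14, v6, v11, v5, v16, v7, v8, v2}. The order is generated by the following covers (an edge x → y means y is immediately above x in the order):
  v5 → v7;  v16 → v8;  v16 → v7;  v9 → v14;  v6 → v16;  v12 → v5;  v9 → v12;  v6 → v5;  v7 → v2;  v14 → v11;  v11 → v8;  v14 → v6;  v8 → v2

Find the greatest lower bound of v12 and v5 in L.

v12

Common lower bounds of {v12, v5}: v12, v9.
The greatest among these is v12.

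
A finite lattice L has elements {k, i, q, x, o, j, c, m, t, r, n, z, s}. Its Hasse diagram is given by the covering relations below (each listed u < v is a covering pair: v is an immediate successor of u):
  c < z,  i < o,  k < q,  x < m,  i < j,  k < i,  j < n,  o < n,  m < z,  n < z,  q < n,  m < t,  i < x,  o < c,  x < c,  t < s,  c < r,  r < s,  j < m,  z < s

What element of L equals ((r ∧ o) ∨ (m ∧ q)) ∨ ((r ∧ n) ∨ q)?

n

r ∧ o = o
m ∧ q = k
o ∨ k = o
r ∧ n = o
o ∨ q = n
o ∨ n = n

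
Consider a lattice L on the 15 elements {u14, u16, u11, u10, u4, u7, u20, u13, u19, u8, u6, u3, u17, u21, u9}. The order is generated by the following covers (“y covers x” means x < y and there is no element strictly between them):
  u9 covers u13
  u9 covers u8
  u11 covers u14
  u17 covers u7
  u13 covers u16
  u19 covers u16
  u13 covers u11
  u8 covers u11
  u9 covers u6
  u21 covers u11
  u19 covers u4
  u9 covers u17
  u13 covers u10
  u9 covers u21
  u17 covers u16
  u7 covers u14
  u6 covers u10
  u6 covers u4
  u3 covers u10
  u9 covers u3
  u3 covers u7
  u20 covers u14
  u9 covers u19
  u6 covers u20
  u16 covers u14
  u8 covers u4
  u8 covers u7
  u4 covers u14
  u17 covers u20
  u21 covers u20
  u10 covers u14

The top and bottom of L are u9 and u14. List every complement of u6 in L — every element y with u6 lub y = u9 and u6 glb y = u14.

u11, u16, u7

Need y with u6 ∨ y = u9 and u6 ∧ y = u14.
Checking each element gives: u11, u16, u7.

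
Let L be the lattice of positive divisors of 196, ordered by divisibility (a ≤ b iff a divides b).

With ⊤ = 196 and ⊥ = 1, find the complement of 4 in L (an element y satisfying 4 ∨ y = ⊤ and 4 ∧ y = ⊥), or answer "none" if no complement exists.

Need y with 4 ∨ y = 196 and 4 ∧ y = 1.
Checking each element gives: 49.

49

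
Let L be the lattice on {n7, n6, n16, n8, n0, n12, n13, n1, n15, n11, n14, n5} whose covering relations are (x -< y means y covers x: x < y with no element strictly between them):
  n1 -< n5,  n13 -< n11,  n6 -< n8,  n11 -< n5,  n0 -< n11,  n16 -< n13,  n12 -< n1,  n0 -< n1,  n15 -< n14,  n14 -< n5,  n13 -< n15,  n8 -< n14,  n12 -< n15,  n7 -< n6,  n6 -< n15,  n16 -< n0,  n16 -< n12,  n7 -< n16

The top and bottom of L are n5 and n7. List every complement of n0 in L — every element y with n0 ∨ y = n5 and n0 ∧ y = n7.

Need y with n0 ∨ y = n5 and n0 ∧ y = n7.
Checking each element gives: n6, n8.

n6, n8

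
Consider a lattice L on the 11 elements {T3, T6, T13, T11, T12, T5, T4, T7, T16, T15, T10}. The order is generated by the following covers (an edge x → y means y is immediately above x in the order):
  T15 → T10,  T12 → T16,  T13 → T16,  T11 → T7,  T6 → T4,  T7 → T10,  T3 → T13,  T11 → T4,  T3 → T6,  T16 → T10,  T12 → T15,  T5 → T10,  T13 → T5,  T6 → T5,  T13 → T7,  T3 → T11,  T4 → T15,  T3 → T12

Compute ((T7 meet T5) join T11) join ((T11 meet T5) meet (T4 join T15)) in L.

T7 ∧ T5 = T13
T13 ∨ T11 = T7
T11 ∧ T5 = T3
T4 ∨ T15 = T15
T3 ∧ T15 = T3
T7 ∨ T3 = T7

T7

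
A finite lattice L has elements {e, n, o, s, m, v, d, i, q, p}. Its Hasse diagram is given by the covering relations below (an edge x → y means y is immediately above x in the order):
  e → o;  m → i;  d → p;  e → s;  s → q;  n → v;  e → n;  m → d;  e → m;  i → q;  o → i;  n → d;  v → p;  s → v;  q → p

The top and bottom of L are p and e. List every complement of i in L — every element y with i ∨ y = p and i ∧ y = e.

n, v

Need y with i ∨ y = p and i ∧ y = e.
Checking each element gives: n, v.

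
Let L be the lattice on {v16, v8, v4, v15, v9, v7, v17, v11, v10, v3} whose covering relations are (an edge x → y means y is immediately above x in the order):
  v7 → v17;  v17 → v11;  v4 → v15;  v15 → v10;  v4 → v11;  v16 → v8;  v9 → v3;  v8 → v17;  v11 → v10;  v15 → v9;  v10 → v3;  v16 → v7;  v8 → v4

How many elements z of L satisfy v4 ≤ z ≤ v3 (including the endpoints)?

6

The interval [v4, v3] = {v10, v11, v15, v3, v4, v9}, which has 6 elements.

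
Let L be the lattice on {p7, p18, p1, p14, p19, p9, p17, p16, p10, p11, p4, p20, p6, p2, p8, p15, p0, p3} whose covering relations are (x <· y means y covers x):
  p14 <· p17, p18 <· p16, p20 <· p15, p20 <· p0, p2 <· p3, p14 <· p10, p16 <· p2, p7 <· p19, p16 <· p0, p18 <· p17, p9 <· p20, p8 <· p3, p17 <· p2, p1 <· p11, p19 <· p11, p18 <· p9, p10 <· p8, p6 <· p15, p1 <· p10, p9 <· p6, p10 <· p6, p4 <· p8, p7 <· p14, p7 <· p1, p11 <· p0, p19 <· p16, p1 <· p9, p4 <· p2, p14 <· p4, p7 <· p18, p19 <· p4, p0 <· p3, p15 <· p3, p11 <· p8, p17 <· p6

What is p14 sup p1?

p10

Common upper bounds of {p14, p1}: p10, p15, p3, p6, p8.
The least among these is p10.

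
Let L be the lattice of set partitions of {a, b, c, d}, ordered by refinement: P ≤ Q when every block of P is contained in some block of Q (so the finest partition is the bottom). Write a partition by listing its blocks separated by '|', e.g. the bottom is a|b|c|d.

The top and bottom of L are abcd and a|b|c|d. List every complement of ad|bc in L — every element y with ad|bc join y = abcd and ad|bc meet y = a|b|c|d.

Need y with ad|bc ∨ y = abcd and ad|bc ∧ y = a|b|c|d.
Checking each element gives: ab|cd, ab|c|d, ac|bd, ac|b|d, a|bd|c, a|b|cd.

ab|cd, ab|c|d, ac|bd, ac|b|d, a|bd|c, a|b|cd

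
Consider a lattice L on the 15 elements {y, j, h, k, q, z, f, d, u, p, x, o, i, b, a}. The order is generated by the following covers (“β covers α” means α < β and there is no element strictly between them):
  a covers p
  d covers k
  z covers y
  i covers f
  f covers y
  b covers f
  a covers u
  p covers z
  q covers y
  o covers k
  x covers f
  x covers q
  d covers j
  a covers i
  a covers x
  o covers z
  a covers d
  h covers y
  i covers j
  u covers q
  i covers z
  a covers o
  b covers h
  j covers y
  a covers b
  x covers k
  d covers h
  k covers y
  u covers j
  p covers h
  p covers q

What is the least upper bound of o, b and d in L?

a

Common upper bounds of {o, b, d}: a.
The least among these is a.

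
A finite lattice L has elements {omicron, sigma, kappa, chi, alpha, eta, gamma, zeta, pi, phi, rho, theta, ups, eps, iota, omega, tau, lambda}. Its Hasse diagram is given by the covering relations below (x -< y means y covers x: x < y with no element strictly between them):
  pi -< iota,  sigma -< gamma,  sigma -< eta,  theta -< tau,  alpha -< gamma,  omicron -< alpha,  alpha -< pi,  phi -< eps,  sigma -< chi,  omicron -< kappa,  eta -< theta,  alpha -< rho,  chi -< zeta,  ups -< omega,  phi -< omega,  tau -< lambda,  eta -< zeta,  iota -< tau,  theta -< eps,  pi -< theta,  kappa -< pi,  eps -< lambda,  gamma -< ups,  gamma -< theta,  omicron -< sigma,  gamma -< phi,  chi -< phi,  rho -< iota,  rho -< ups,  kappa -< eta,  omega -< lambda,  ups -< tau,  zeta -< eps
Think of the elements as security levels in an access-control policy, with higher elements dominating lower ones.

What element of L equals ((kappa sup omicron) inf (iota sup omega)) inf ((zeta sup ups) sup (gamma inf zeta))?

kappa

kappa ∨ omicron = kappa
iota ∨ omega = lambda
kappa ∧ lambda = kappa
zeta ∨ ups = lambda
gamma ∧ zeta = sigma
lambda ∨ sigma = lambda
kappa ∧ lambda = kappa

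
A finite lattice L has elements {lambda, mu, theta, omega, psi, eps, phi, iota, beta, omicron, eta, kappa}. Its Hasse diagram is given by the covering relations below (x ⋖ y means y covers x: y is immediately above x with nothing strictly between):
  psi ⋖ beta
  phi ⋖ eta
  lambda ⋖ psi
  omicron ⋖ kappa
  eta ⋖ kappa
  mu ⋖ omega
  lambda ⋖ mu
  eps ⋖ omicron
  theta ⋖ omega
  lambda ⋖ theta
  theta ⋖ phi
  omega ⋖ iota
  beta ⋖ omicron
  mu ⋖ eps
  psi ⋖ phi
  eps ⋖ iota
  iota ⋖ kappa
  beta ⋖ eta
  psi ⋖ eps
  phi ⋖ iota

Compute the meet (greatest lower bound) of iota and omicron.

Common lower bounds of {iota, omicron}: eps, lambda, mu, psi.
The greatest among these is eps.

eps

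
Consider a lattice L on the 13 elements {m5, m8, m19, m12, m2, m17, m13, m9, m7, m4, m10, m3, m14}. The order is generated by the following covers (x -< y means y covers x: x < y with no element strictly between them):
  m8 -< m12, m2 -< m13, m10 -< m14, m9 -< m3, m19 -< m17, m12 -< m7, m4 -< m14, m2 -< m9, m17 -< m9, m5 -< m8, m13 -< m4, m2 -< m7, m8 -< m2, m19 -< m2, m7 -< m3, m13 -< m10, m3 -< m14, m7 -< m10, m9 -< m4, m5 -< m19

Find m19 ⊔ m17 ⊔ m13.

Common upper bounds of {m19, m17, m13}: m14, m4.
The least among these is m4.

m4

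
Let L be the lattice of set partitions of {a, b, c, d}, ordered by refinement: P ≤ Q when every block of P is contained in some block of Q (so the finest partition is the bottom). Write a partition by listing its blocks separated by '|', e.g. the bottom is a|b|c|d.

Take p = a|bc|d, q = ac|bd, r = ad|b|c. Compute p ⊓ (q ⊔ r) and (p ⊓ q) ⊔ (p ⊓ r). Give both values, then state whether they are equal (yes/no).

a|bc|d; a|b|c|d; no

q ⊔ r = abcd, so p ⊓ (q ⊔ r) = a|bc|d ⊓ abcd = a|bc|d.
p ⊓ q = a|b|c|d and p ⊓ r = a|b|c|d, so (p ⊓ q) ⊔ (p ⊓ r) = a|b|c|d ⊔ a|b|c|d = a|b|c|d.
Equal: no.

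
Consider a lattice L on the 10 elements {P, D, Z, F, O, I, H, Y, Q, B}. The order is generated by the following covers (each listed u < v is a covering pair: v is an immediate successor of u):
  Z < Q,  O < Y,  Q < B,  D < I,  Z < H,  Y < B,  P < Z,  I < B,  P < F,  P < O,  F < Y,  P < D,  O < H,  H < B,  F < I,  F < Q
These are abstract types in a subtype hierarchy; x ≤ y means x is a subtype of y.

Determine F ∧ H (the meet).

P

Common lower bounds of {F, H}: P.
The greatest among these is P.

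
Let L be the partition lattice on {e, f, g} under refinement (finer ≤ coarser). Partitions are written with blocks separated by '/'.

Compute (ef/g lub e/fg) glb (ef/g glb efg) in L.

ef/g

ef/g ∨ e/fg = efg
ef/g ∧ efg = ef/g
efg ∧ ef/g = ef/g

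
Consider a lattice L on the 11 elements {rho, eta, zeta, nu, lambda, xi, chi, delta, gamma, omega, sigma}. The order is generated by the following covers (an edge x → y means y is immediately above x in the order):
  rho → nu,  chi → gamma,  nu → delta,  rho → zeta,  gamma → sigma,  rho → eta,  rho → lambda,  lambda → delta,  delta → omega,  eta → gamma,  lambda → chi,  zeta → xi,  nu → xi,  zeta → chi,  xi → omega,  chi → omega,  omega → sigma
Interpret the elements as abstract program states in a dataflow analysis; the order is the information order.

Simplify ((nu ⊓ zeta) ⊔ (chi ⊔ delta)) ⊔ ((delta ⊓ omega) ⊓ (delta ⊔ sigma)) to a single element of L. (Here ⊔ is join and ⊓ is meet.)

nu ∧ zeta = rho
chi ∨ delta = omega
rho ∨ omega = omega
delta ∧ omega = delta
delta ∨ sigma = sigma
delta ∧ sigma = delta
omega ∨ delta = omega

omega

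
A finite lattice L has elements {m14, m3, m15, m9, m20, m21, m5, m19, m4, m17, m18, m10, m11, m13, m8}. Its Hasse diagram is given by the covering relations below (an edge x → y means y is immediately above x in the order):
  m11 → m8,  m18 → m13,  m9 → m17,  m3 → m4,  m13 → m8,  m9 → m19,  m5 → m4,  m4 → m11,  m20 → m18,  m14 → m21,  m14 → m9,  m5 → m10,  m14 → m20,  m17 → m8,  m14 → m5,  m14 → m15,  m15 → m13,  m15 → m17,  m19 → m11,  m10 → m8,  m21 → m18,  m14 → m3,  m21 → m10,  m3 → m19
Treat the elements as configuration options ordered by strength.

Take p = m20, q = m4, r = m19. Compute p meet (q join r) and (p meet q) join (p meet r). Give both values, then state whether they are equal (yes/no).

m14; m14; yes

q join r = m11, so p meet (q join r) = m20 meet m11 = m14.
p meet q = m14 and p meet r = m14, so (p meet q) join (p meet r) = m14 join m14 = m14.
Equal: yes.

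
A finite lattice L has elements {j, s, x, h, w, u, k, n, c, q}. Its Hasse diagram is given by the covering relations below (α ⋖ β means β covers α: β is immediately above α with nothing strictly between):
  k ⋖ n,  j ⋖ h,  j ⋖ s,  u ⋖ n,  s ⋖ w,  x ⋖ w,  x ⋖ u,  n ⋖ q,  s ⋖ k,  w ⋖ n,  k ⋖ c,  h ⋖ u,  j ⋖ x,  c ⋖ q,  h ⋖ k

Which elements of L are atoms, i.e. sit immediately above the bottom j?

h, s, x

The atoms are exactly the elements that cover j: h, s, x.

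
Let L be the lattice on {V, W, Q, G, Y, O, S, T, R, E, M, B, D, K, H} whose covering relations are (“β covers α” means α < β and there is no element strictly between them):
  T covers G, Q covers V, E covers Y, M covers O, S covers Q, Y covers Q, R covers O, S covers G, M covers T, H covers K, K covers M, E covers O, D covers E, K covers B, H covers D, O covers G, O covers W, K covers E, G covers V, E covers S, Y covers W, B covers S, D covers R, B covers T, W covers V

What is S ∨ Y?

E

Common upper bounds of {S, Y}: D, E, H, K.
The least among these is E.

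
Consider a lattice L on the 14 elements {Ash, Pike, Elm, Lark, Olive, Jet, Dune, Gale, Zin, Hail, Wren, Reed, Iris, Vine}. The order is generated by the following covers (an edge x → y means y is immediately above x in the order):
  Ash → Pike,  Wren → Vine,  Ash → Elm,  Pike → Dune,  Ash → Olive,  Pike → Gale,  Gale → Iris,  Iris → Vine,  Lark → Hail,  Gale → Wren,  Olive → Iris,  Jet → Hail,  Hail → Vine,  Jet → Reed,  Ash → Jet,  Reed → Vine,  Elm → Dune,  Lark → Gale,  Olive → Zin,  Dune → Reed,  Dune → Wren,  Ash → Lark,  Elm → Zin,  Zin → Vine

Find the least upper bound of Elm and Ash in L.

Elm

Common upper bounds of {Elm, Ash}: Dune, Elm, Reed, Vine, Wren, Zin.
The least among these is Elm.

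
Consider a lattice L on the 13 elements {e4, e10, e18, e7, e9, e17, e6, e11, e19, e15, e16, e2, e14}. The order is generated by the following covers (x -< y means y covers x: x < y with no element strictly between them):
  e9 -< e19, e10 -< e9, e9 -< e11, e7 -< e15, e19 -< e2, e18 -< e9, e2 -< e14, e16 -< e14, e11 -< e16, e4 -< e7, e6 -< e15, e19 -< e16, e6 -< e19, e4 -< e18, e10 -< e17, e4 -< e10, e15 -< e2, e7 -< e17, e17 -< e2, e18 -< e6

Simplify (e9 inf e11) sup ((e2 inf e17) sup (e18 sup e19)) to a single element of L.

e2

e9 ∧ e11 = e9
e2 ∧ e17 = e17
e18 ∨ e19 = e19
e17 ∨ e19 = e2
e9 ∨ e2 = e2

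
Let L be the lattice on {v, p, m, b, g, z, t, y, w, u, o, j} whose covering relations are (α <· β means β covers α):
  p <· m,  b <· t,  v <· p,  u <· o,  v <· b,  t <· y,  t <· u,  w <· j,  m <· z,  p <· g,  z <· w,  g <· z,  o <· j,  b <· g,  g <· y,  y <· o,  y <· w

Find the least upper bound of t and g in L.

y

Common upper bounds of {t, g}: j, o, w, y.
The least among these is y.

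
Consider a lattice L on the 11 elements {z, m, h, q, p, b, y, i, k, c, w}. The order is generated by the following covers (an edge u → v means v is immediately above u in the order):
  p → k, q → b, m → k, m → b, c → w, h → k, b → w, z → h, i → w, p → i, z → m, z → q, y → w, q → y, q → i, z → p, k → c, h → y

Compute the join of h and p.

Common upper bounds of {h, p}: c, k, w.
The least among these is k.

k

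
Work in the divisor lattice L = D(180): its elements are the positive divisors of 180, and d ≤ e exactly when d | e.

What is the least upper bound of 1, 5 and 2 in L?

10

Common upper bounds of {1, 5, 2}: 10, 180, 20, 30, 60, 90.
The least among these is 10.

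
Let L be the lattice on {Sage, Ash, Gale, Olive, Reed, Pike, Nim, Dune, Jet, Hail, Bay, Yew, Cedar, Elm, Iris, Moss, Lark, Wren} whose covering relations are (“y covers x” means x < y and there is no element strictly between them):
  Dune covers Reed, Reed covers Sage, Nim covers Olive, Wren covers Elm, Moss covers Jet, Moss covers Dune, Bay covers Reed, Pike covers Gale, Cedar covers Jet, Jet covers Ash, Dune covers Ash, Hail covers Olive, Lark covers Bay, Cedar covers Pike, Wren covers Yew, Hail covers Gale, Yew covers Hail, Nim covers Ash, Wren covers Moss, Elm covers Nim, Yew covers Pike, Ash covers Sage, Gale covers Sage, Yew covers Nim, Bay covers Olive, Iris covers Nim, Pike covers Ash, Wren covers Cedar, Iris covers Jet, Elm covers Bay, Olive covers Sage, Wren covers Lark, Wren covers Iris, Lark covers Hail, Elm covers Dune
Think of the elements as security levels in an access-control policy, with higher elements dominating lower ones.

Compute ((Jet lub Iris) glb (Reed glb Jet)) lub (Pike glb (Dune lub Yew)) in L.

Pike

Jet ∨ Iris = Iris
Reed ∧ Jet = Sage
Iris ∧ Sage = Sage
Dune ∨ Yew = Wren
Pike ∧ Wren = Pike
Sage ∨ Pike = Pike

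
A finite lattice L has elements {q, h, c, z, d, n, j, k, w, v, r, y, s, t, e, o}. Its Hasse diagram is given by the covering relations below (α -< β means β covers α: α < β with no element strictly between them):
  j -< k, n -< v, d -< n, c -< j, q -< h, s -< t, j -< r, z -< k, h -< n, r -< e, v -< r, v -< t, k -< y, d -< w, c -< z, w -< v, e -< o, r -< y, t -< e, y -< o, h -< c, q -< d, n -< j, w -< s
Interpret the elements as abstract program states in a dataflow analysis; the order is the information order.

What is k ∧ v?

n

Common lower bounds of {k, v}: d, h, n, q.
The greatest among these is n.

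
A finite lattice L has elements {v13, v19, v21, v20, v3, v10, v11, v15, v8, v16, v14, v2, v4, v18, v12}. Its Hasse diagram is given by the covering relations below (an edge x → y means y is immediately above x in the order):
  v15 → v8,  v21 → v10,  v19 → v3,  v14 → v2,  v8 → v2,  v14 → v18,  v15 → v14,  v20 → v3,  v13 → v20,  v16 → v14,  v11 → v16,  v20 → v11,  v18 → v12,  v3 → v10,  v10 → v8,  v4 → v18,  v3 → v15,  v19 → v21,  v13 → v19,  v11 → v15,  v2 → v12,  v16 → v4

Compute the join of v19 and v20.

v3

Common upper bounds of {v19, v20}: v10, v12, v14, v15, v18, v2, v3, v8.
The least among these is v3.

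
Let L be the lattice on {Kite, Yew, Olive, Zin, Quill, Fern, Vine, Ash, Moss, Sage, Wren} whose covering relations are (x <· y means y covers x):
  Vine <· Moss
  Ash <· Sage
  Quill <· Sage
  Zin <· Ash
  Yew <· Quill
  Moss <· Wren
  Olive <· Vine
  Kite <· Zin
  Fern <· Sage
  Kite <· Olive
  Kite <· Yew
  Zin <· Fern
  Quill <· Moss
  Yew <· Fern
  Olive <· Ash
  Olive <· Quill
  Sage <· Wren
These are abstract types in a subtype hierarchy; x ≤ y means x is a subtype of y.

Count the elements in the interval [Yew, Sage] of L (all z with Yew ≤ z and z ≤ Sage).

The interval [Yew, Sage] = {Fern, Quill, Sage, Yew}, which has 4 elements.

4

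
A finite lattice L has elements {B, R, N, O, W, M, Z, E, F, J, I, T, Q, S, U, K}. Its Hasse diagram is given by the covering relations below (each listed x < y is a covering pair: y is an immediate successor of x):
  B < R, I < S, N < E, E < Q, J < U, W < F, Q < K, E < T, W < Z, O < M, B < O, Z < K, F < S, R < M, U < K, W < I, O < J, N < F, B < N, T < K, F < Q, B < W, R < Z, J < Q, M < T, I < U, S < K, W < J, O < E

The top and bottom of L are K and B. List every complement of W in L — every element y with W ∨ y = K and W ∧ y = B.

Need y with W ∨ y = K and W ∧ y = B.
Checking each element gives: M, T.

M, T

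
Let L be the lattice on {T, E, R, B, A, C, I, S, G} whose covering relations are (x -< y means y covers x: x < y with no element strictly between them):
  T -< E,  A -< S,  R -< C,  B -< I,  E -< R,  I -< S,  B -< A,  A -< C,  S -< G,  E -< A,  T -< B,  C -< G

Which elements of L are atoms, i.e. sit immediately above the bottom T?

The atoms are exactly the elements that cover T: B, E.

B, E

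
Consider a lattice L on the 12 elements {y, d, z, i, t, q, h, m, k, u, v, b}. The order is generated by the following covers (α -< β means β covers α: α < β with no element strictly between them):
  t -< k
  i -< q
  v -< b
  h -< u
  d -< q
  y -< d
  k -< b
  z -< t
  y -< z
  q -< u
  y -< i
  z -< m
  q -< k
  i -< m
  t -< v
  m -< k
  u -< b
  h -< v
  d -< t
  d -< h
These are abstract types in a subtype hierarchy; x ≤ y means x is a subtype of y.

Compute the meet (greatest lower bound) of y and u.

y

Common lower bounds of {y, u}: y.
The greatest among these is y.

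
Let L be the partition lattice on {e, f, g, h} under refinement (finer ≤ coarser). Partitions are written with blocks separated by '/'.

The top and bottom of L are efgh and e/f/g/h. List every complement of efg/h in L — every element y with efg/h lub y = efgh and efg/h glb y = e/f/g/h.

e/f/gh, e/fh/g, eh/f/g

Need y with efg/h ∨ y = efgh and efg/h ∧ y = e/f/g/h.
Checking each element gives: e/f/gh, e/fh/g, eh/f/g.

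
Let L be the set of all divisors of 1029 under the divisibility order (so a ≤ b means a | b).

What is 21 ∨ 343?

1029

In the divisibility order, the join is the least common multiple: lcm(21, 343) = 1029.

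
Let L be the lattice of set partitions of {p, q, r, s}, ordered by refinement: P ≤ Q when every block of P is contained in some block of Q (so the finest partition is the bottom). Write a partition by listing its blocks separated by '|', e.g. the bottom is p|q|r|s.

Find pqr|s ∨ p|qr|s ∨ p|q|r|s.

The join of pqr|s, p|qr|s, p|q|r|s merges any blocks that overlap across the partitions, giving pqr|s.

pqr|s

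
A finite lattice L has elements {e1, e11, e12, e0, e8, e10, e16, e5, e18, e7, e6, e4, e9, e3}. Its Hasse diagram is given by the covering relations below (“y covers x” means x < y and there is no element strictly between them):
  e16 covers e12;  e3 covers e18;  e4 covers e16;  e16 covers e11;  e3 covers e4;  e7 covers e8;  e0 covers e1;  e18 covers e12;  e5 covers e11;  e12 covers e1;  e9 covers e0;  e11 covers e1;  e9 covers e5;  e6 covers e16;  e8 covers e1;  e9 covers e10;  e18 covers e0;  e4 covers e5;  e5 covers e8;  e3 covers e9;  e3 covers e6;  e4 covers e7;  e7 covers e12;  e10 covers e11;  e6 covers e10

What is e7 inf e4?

e7

Common lower bounds of {e7, e4}: e1, e12, e7, e8.
The greatest among these is e7.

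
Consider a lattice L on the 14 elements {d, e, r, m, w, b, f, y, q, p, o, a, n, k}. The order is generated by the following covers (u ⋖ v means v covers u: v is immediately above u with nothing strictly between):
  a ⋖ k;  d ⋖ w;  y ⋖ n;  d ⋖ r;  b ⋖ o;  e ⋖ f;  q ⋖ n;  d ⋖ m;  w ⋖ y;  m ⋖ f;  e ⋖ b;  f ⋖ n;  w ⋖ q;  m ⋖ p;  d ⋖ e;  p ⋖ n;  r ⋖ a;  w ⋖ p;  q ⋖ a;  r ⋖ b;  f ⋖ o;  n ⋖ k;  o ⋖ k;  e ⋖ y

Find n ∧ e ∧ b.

Common lower bounds of {n, e, b}: d, e.
The greatest among these is e.

e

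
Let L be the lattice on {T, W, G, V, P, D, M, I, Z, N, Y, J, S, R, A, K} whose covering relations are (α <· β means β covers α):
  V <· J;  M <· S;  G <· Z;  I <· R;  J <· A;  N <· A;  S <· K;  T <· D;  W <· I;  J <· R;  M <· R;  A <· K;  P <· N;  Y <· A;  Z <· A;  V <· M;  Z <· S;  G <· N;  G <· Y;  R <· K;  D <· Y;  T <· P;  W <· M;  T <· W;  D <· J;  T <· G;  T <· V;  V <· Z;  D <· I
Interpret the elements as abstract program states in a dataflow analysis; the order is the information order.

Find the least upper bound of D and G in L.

Common upper bounds of {D, G}: A, K, Y.
The least among these is Y.

Y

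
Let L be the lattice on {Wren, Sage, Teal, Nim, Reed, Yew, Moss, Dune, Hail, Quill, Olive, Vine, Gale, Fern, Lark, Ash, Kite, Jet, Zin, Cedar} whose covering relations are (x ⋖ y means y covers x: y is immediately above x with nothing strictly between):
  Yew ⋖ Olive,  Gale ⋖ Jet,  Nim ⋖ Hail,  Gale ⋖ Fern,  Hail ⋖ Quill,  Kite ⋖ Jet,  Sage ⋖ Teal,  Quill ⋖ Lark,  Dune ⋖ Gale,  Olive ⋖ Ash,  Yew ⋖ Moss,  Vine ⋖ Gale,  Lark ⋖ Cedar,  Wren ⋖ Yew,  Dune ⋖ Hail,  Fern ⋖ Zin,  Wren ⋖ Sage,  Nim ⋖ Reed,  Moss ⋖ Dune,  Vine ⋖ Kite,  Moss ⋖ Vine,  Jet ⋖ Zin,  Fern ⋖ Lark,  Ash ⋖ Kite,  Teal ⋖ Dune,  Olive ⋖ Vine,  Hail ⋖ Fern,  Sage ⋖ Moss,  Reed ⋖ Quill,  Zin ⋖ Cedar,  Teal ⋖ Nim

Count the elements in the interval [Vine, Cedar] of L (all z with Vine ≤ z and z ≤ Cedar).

8

The interval [Vine, Cedar] = {Cedar, Fern, Gale, Jet, Kite, Lark, Vine, Zin}, which has 8 elements.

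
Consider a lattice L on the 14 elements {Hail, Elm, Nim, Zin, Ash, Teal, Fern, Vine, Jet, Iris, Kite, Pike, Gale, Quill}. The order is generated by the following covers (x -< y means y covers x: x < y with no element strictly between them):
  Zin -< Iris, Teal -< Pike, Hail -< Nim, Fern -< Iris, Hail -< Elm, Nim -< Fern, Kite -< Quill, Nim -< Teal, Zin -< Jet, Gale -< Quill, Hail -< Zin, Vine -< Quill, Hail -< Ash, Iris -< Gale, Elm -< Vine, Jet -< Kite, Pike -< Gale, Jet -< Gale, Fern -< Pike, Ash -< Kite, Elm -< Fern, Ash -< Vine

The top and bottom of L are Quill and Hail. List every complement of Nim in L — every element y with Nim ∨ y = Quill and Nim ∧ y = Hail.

Ash, Kite, Vine

Need y with Nim ∨ y = Quill and Nim ∧ y = Hail.
Checking each element gives: Ash, Kite, Vine.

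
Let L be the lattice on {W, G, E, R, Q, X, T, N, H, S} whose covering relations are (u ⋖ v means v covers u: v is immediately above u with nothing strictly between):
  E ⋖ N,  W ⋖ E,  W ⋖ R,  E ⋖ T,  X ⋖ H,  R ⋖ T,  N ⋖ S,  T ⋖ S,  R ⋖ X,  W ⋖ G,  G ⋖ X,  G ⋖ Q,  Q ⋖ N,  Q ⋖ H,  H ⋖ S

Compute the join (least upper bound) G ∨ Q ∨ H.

Common upper bounds of {G, Q, H}: H, S.
The least among these is H.

H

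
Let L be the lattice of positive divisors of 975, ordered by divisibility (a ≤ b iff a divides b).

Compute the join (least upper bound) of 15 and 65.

195

In the divisibility order, the join is the least common multiple: lcm(15, 65) = 195.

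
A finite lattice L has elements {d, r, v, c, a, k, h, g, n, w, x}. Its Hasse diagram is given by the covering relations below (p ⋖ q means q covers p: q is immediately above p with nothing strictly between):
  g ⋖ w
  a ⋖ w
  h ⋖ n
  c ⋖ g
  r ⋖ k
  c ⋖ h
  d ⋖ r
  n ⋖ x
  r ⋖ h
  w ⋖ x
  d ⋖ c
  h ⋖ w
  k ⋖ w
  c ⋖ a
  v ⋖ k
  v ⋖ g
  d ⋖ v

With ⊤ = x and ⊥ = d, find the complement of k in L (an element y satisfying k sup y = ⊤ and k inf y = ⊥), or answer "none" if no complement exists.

For every candidate y, either k ∨ y ≠ x or k ∧ y ≠ d; no complement exists.

none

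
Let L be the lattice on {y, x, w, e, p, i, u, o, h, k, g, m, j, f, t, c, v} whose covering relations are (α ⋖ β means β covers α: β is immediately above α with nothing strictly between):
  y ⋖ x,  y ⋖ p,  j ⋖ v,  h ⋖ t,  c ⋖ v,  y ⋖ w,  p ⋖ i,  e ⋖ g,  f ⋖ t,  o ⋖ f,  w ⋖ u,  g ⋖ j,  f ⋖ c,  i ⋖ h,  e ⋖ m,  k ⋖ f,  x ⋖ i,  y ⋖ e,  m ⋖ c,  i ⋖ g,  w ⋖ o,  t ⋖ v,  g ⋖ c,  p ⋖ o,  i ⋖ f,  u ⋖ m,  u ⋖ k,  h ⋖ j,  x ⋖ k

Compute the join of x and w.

Common upper bounds of {x, w}: c, f, k, t, v.
The least among these is k.

k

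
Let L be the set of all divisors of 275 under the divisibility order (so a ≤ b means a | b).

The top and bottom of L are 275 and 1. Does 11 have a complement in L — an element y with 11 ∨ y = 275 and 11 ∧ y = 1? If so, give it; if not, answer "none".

25

Need y with 11 ∨ y = 275 and 11 ∧ y = 1.
Checking each element gives: 25.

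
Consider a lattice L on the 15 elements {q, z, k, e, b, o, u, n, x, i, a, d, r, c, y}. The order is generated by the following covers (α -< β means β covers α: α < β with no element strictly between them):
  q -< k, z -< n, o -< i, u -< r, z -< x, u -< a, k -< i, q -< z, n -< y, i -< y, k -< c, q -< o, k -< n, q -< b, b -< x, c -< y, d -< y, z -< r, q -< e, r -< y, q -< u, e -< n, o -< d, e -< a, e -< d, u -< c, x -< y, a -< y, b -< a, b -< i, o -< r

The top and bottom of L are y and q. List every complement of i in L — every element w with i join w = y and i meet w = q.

e, u, z

Need w with i ∨ w = y and i ∧ w = q.
Checking each element gives: e, u, z.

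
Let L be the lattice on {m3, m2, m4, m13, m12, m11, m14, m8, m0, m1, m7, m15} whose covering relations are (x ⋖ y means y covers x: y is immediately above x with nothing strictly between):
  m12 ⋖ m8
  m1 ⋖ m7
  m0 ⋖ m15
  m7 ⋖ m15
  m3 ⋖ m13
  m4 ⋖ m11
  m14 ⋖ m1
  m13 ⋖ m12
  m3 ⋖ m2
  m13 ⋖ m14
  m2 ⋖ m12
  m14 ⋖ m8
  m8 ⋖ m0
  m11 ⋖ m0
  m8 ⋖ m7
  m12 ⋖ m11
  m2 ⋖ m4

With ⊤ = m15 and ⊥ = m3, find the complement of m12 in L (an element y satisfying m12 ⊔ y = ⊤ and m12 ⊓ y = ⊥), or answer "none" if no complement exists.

For every candidate y, either m12 ∨ y ≠ m15 or m12 ∧ y ≠ m3; no complement exists.

none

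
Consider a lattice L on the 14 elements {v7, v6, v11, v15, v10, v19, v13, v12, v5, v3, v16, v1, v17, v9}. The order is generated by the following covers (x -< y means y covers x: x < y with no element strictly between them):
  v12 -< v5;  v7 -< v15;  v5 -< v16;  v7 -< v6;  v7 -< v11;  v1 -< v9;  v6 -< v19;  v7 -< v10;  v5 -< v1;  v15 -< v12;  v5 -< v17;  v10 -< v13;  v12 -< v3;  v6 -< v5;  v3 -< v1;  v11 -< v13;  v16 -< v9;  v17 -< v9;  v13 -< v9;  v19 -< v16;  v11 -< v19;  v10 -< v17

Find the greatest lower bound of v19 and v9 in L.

v19

Common lower bounds of {v19, v9}: v11, v19, v6, v7.
The greatest among these is v19.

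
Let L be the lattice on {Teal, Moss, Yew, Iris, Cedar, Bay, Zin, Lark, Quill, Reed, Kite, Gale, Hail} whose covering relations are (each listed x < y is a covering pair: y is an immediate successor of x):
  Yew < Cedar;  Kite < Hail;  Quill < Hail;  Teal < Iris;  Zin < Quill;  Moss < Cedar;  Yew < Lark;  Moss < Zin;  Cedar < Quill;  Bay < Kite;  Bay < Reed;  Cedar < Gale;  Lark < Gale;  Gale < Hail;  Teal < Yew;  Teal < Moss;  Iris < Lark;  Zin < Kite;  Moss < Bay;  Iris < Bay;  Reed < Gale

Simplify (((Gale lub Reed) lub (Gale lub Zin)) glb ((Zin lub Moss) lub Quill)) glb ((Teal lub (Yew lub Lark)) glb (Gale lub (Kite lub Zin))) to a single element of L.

Yew

Gale ∨ Reed = Gale
Gale ∨ Zin = Hail
Gale ∨ Hail = Hail
Zin ∨ Moss = Zin
Zin ∨ Quill = Quill
Hail ∧ Quill = Quill
Yew ∨ Lark = Lark
Teal ∨ Lark = Lark
Kite ∨ Zin = Kite
Gale ∨ Kite = Hail
Lark ∧ Hail = Lark
Quill ∧ Lark = Yew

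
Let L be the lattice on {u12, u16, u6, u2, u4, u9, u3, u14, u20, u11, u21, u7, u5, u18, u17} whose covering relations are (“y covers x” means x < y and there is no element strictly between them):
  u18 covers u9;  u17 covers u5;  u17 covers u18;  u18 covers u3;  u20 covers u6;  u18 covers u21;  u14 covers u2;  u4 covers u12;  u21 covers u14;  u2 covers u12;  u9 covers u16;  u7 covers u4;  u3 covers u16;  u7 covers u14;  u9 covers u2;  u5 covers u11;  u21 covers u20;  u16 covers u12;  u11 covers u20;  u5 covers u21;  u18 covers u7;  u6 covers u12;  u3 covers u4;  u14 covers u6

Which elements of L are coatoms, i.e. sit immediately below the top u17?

u18, u5

The coatoms are exactly the elements covered by u17: u18, u5.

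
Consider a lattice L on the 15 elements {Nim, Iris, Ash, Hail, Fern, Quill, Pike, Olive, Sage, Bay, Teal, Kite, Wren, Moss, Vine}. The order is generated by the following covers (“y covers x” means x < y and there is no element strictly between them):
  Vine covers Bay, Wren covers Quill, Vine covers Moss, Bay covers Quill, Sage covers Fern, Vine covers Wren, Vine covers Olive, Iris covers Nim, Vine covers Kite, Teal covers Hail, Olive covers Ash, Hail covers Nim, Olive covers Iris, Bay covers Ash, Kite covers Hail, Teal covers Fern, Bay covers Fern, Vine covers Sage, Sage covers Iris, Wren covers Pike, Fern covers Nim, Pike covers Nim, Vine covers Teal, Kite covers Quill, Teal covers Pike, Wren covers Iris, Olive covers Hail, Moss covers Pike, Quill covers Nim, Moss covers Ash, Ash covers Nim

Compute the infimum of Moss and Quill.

Nim

Common lower bounds of {Moss, Quill}: Nim.
The greatest among these is Nim.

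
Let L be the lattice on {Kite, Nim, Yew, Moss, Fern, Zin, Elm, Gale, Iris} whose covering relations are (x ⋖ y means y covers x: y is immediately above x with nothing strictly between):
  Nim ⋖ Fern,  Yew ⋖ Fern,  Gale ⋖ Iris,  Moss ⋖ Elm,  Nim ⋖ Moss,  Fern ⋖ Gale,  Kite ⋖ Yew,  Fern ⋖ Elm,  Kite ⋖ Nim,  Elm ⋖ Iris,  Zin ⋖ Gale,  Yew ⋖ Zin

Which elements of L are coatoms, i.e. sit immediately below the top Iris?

Elm, Gale

The coatoms are exactly the elements covered by Iris: Elm, Gale.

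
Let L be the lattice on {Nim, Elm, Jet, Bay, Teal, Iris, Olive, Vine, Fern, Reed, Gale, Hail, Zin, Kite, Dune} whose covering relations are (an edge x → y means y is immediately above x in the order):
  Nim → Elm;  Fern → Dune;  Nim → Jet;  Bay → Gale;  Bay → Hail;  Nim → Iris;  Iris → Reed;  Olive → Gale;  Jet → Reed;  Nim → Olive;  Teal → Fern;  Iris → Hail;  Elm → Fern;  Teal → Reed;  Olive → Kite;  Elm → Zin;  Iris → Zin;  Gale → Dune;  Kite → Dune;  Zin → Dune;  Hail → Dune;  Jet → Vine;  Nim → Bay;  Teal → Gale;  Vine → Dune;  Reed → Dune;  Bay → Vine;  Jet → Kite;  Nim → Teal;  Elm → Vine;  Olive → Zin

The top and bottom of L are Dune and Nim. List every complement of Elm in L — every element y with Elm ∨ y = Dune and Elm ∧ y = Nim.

Gale, Hail, Kite, Reed

Need y with Elm ∨ y = Dune and Elm ∧ y = Nim.
Checking each element gives: Gale, Hail, Kite, Reed.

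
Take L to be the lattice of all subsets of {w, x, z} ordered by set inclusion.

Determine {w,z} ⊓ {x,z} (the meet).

Common lower bounds of {{w,z}, {x,z}}: {z}, ∅.
The greatest among these is {z}.

{z}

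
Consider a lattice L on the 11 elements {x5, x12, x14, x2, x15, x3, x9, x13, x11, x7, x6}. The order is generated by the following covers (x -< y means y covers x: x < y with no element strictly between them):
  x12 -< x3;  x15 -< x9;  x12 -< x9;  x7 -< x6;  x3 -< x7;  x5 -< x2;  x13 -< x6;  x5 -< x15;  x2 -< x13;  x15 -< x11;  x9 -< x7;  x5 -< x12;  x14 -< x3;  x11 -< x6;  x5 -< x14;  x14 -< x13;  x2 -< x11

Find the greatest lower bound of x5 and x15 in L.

x5

Common lower bounds of {x5, x15}: x5.
The greatest among these is x5.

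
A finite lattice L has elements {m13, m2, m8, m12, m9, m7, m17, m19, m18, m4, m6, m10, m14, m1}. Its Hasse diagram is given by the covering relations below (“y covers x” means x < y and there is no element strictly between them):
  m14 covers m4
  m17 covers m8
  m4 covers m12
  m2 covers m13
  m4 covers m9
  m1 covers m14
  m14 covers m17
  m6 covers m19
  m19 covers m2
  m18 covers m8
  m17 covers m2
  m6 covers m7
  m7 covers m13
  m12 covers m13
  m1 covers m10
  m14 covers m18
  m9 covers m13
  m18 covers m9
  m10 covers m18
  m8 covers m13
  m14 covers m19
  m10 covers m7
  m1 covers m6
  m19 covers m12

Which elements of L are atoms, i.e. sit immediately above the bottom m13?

The atoms are exactly the elements that cover m13: m12, m2, m7, m8, m9.

m12, m2, m7, m8, m9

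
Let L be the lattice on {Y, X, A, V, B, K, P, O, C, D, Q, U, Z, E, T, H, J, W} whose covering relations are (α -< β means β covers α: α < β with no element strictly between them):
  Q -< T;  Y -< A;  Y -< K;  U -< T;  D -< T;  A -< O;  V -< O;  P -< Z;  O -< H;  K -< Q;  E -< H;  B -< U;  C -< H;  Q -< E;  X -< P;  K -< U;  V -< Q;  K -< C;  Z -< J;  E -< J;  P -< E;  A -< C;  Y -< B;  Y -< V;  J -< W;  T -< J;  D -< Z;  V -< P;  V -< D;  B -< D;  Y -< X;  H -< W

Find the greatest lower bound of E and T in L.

Common lower bounds of {E, T}: K, Q, V, Y.
The greatest among these is Q.

Q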